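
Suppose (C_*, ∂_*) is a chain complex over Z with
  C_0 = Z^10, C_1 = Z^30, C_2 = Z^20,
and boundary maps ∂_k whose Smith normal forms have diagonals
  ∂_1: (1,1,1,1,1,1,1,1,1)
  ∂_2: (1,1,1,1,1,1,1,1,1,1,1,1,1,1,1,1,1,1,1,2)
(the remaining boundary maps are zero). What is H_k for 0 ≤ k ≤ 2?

H_0: b_0 = 10 − 0 − 9 = 1; torsion from ∂_1 factors > 1: none. So H_0 ≅ Z.
H_1: b_1 = 30 − 9 − 20 = 1; torsion from ∂_2 factors > 1: [2]. So H_1 ≅ Z ⊕ Z/2.
H_2: b_2 = 20 − 20 − 0 = 0; torsion from ∂_3 factors > 1: none. So H_2 ≅ 0.

H_0 ≅ Z,  H_1 ≅ Z ⊕ Z/2,  H_2 = 0.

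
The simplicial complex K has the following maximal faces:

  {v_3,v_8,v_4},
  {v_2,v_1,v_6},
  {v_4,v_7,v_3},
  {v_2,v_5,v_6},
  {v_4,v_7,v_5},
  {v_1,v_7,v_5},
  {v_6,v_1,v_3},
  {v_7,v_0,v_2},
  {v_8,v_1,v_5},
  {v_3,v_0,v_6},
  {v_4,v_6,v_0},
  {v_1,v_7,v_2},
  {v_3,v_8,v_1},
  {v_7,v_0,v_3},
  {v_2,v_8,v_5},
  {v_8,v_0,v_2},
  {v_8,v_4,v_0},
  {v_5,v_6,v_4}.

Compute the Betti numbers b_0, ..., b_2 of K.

b_0 = 1, b_1 = 1, b_2 = 0.

We work with the vertex ordering v_0 < v_1 < v_2 < v_3 < v_4 < v_5 < v_6 < v_7 < v_8. The simplices of K, each written with vertices in increasing order, are:

  0-simplices (9): [v_0], [v_1], [v_2], [v_3], [v_4], [v_5], [v_6], [v_7], [v_8]
  1-simplices (27): (27 of them)
  2-simplices (18): (18 of them)

Hence C_0 ≅ Z^9, C_1 ≅ Z^27, C_2 ≅ Z^18.

The boundary map ∂_1: C_1 → C_0 sends each edge [p,q] (with p < q) to q − p.
The resulting 9×27 matrix has rank 8, and its Smith normal form has invariant factors (1,1,1,1,1,1,1,1).

The boundary map ∂_2: C_2 → C_1 sends each 2-simplex [p,q,r] to [q,r] − [p,r] + [p,q]. For instance
  ∂[v_1,v_2,v_6] = [v_2,v_6] − [v_1,v_6] + [v_1,v_2],
  ∂[v_3,v_4,v_7] = [v_4,v_7] − [v_3,v_7] + [v_3,v_4].
The resulting 27×18 matrix has rank 18, and its Smith normal form has invariant factors (1,1,1,1,1,1,1,1,1,1,1,1,1,1,1,1,1,2).

From H_k ≅ ker(∂_k) / im(∂_{k+1}) we obtain:

  H_0: rank C_0 − rank ∂_1 = 9 − 8 = 1, and the invariant factors of ∂_1 are all 1, so H_0 ≅ Z.
  H_1: rank ker ∂_1 − rank ∂_2 = (27 − 8) − 18 = 1, and ∂_2 has invariant factor 2 > 1, so H_1 ≅ Z × Z/2.
  H_2: rank ker ∂_2 − rank ∂_3 = (18 − 18) − 0 = 0, and there is no ∂_3, so H_2 ≅ 0.

Hence the Betti numbers are b_0 = 1, b_1 = 1, b_2 = 0.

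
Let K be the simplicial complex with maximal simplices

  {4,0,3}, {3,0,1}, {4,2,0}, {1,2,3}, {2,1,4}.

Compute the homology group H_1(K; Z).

We work with the vertex ordering 0 < 1 < 2 < 3 < 4. The simplices of K, each written with vertices in increasing order, are:

  0-simplices (5): [0], [1], [2], [3], [4]
  1-simplices (10): [0,1], [0,2], [0,3], [0,4], [1,2], [1,3], [1,4], [2,3], [2,4], [3,4]
  2-simplices (5): [0,1,3], [0,2,4], [0,3,4], [1,2,3], [1,2,4]

giving chain groups C_0 ≅ Z^5, C_1 ≅ Z^10, C_2 ≅ Z^5.

∂_1: C_1 → C_0 sends each edge [p,q] (with p < q) to q − p. For instance
  ∂[0,4] = [4] − [0].
As a 5×10 matrix over Z this has rank 4, with invariant factors (1,1,1,1).

Boundary ∂_2: C_2 → C_1 acts by ∂[p,q,r] = [q,r] − [p,r] + [p,q]. For instance
  ∂[0,2,4] = [2,4] − [0,4] + [0,2],
  ∂[0,1,3] = [1,3] − [0,3] + [0,1].
This gives a 10×5 integer matrix of rank 5; reducing to Smith normal form yields diagonal entries (1,1,1,1,1).

Reading off H_k = ker ∂_k / im ∂_{k+1}:

  H_1: rank ker ∂_1 − rank ∂_2 = (10 − 4) − 5 = 1, and the invariant factors of ∂_2 are all 1, so H_1 = Z.

H_1 = Z.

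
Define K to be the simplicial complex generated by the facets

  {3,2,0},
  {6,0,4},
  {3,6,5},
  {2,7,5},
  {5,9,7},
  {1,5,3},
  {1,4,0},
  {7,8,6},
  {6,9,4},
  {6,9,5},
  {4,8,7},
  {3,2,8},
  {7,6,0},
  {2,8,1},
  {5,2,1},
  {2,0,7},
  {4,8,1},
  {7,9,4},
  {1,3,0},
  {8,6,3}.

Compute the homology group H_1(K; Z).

Order the vertices as 0 < 1 < 2 < 3 < 4 < 5 < 6 < 7 < 8 < 9. Listing each simplex with vertices in this order, K has dimension 2 with simplices:

  0-simplices (10): [0], [1], [2], [3], [4], [5], [6], [7], [8], [9]
  1-simplices (30): (30 of them)
  2-simplices (20): (20 of them)

so the chain groups are C_0 ≅ Z^10, C_1 ≅ Z^30, C_2 ≅ Z^20.

The boundary map ∂_1: C_1 → C_0 is given by ∂[p,q] = [q] − [p].
The 10×30 boundary matrix has rank 9 and Smith normal form diag(1,1,1,1,1,1,1,1,1).

Boundary ∂_2: C_2 → C_1 sends each 2-simplex [p,q,r] to [q,r] − [p,r] + [p,q]. For instance
  ∂[0,1,3] = [1,3] − [0,3] + [0,1],
  ∂[1,3,5] = [3,5] − [1,5] + [1,3].
The resulting 30×20 matrix has rank 20, and its Smith normal form has invariant factors (1,1,1,1,1,1,1,1,1,1,1,1,1,1,1,1,1,1,1,2).

Now H_k = ker ∂_k / im ∂_{k+1}, so:

  H_1: rank ker ∂_1 − rank ∂_2 = (30 − 9) − 20 = 1, and ∂_2 has invariant factor 2 > 1, so H_1 = Z ⊕ Z/2.

H_1 ≅ Z ⊕ Z/2.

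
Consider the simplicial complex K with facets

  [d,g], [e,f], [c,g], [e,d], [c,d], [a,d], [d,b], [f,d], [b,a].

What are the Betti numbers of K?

Order the vertices as a < b < c < d < e < f < g. Listing each simplex with vertices in this order, K has dimension 1 with simplices:

  0-simplices (7): a, b, c, d, e, f, g
  1-simplices (9): ab, ad, bd, cd, cg, de, df, dg, ef

so the chain groups are C_0 ≅ Z^7, C_1 ≅ Z^9.

The boundary map ∂_1: C_1 → C_0 sends each edge [p,q] (with p < q) to q − p.
As a 7×9 matrix over Z this has rank 6, with invariant factors (1,1,1,1,1,1).

Now H_k = ker ∂_k / im ∂_{k+1}, so:

  H_0: rank C_0 − rank ∂_1 = 7 − 6 = 1, and the invariant factors of ∂_1 are all 1, so H_0 ≅ Z.
  H_1: rank ker ∂_1 − rank ∂_2 = (9 − 6) − 0 = 3, and there is no ∂_2, so H_1 ≅ Z^3.

As a check, the Euler characteristic is 7 − 9 = -2, which agrees with 1 − 3 = -2.
(K is a triangulation of a wedge of 3 circles.)

Hence the Betti numbers are b_0 = 1, b_1 = 3.

b_0 = 1, b_1 = 3.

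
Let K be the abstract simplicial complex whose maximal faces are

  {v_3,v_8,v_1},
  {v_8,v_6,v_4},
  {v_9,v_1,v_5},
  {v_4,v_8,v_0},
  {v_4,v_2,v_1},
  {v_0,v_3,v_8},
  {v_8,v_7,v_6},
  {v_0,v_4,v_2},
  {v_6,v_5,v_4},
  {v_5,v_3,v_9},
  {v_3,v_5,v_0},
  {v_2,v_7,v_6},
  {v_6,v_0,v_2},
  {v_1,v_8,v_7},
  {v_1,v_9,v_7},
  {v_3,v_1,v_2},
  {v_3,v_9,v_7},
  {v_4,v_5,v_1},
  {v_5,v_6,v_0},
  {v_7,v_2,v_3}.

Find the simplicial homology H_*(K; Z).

H_0 ≅ Z,  H_1 ≅ Z ⊕ Z/2Z,  H_2 = 0.

Fix the vertex order v_0 < v_1 < v_2 < v_3 < v_4 < v_5 < v_6 < v_7 < v_8 < v_9 and write every simplex with vertices in increasing order. Then dim K = 2 and the simplices of K are:

  0-simplices (10): [v_0], [v_1], [v_2], [v_3], [v_4], [v_5], [v_6], [v_7], [v_8], [v_9]
  1-simplices (30): (30 of them)
  2-simplices (20): (20 of them)

Hence C_0 ≅ Z^10, C_1 ≅ Z^30, C_2 ≅ Z^20.

The boundary map ∂_1: C_1 → C_0 maps an edge to its endpoints' difference, ∂[p,q] = q − p. For instance
  ∂[v_6,v_7] = [v_7] − [v_6].
This gives a 10×30 integer matrix of rank 9; reducing to Smith normal form yields diagonal entries (1,1,1,1,1,1,1,1,1).

The boundary map ∂_2: C_2 → C_1 maps a triangle to the signed sum of its edges. For instance
  ∂[v_2,v_3,v_7] = [v_3,v_7] − [v_2,v_7] + [v_2,v_3],
  ∂[v_2,v_6,v_7] = [v_6,v_7] − [v_2,v_7] + [v_2,v_6].
As a 30×20 matrix over Z this has rank 20, with invariant factors (1,1,1,1,1,1,1,1,1,1,1,1,1,1,1,1,1,1,1,2).

Now H_k = ker ∂_k / im ∂_{k+1}, so:

  H_0: rank C_0 − rank ∂_1 = 10 − 9 = 1, and the invariant factors of ∂_1 are all 1, so H_0 = Z.
  H_1: rank ker ∂_1 − rank ∂_2 = (30 − 9) − 20 = 1, and ∂_2 has invariant factor 2 > 1, so H_1 = Z ⊕ Z/2Z.
  H_2: rank ker ∂_2 − rank ∂_3 = (20 − 20) − 0 = 0, and there is no ∂_3, so H_2 = 0.

(K is a triangulation of the Klein bottle.)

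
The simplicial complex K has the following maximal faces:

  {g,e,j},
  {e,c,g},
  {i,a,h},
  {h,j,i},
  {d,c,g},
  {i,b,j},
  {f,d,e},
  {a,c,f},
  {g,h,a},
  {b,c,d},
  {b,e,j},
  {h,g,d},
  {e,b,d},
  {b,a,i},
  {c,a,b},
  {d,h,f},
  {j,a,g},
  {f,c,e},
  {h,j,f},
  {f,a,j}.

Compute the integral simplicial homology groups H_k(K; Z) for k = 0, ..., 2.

Fix the vertex order a < b < c < d < e < f < g < h < i < j and write every simplex with vertices in increasing order. Then dim K = 2 and the simplices of K are:

  0-simplices (10): a, b, c, d, e, f, g, h, i, j
  1-simplices (30): ab, ac, af, ag, ah, ai, aj, bc, bd, be, bi, bj, cd, ce, cf, cg, de, df, dg, dh, ef, eg, ej, fh, fj, gh, gj, hi, hj, ij
  2-simplices (20): abc, abi, acf, afj, agh, agj, ahi, bcd, bde, bej, bij, cdg, cef, ceg, def, dfh, dgh, egj, fhj, hij

Hence C_0 ≅ Z^10, C_1 ≅ Z^30, C_2 ≅ Z^20.

Boundary ∂_1: C_1 → C_0 maps an edge to its endpoints' difference, ∂[p,q] = q − p.
As a 10×30 matrix over Z this has rank 9, with invariant factors (1,1,1,1,1,1,1,1,1).

Boundary ∂_2: C_2 → C_1 sends each 2-simplex [p,q,r] to [q,r] − [p,r] + [p,q]. For instance
  ∂hij = ij − hj + hi,
  ∂bde = de − be + bd.
The resulting 30×20 matrix has rank 20, and its Smith normal form has invariant factors (1,1,1,1,1,1,1,1,1,1,1,1,1,1,1,1,1,1,1,2).

Now H_k = ker ∂_k / im ∂_{k+1}, so:

  H_0: rank C_0 − rank ∂_1 = 10 − 9 = 1, and the invariant factors of ∂_1 are all 1, so H_0 = Z.
  H_1: rank ker ∂_1 − rank ∂_2 = (30 − 9) − 20 = 1, and ∂_2 has invariant factor 2 > 1, so H_1 = Z ⊕ Z/2.
  H_2: rank ker ∂_2 − rank ∂_3 = (20 − 20) − 0 = 0, and there is no ∂_3, so H_2 = 0.

(K is a triangulation of the Klein bottle.)

H_0 = Z,  H_1 = Z ⊕ Z/2,  H_2 = 0.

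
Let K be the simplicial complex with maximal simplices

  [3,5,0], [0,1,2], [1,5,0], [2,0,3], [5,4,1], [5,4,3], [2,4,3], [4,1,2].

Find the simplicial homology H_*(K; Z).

Take the total order 0 < 1 < 2 < 3 < 4 < 5 on the vertex set. Then K (dimension 2) consists of the simplices:

  0-simplices (6): [0], [1], [2], [3], [4], [5]
  1-simplices (12): [0,1], [0,2], [0,3], [0,5], [1,2], [1,4], [1,5], [2,3], [2,4], [3,4], [3,5], [4,5]
  2-simplices (8): [0,1,2], [0,1,5], [0,2,3], [0,3,5], [1,2,4], [1,4,5], [2,3,4], [3,4,5]

giving chain groups C_0 ≅ Z^6, C_1 ≅ Z^12, C_2 ≅ Z^8.

The boundary map ∂_1: C_1 → C_0 sends each edge [p,q] (with p < q) to q − p. For instance
  ∂[0,2] = [2] − [0].
The resulting 6×12 matrix has rank 5, and its Smith normal form has invariant factors (1,1,1,1,1).

The boundary map ∂_2: C_2 → C_1 acts by ∂[p,q,r] = [q,r] − [p,r] + [p,q]. For instance
  ∂[0,1,2] = [1,2] − [0,2] + [0,1],
  ∂[0,1,5] = [1,5] − [0,5] + [0,1].
This gives a 12×8 integer matrix of rank 7; reducing to Smith normal form yields diagonal entries (1,1,1,1,1,1,1).

Reading off H_k = ker ∂_k / im ∂_{k+1}:

  H_0: rank C_0 − rank ∂_1 = 6 − 5 = 1, and the invariant factors of ∂_1 are all 1, so H_0 ≅ Z.
  H_1: rank ker ∂_1 − rank ∂_2 = (12 − 5) − 7 = 0, and the invariant factors of ∂_2 are all 1, so H_1 ≅ 0.
  H_2: rank ker ∂_2 − rank ∂_3 = (8 − 7) − 0 = 1, and there is no ∂_3, so H_2 ≅ Z.

As a check, the Euler characteristic is 6 − 12 + 8 = 2, which agrees with 1 − 0 + 1 = 2.
(K is a triangulation of the 2-sphere S^2.)

H_0 ≅ Z,  H_1 = 0,  H_2 ≅ Z.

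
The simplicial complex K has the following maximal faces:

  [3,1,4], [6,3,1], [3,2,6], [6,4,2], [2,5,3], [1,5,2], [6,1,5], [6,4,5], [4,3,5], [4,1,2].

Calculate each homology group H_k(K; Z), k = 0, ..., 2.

H_0 ≅ Z,  H_1 ≅ Z/2Z,  H_2 = 0.

Take the total order 1 < 2 < 3 < 4 < 5 < 6 on the vertex set. Then K (dimension 2) consists of the simplices:

  0-simplices (6): [1], [2], [3], [4], [5], [6]
  1-simplices (15): [1,2], [1,3], [1,4], [1,5], [1,6], [2,3], [2,4], [2,5], [2,6], [3,4], [3,5], [3,6], [4,5], [4,6], [5,6]
  2-simplices (10): [1,2,4], [1,2,5], [1,3,4], [1,3,6], [1,5,6], [2,3,5], [2,3,6], [2,4,6], [3,4,5], [4,5,6]

giving chain groups C_0 ≅ Z^6, C_1 ≅ Z^15, C_2 ≅ Z^10.

The boundary map ∂_1: C_1 → C_0 sends each edge [p,q] (with p < q) to q − p. For instance
  ∂[2,3] = [3] − [2].
The 6×15 boundary matrix has rank 5 and Smith normal form diag(1,1,1,1,1).

Boundary ∂_2: C_2 → C_1 maps a triangle to the signed sum of its edges. For instance
  ∂[2,3,6] = [3,6] − [2,6] + [2,3],
  ∂[1,2,4] = [2,4] − [1,4] + [1,2].
The resulting 15×10 matrix has rank 10, and its Smith normal form has invariant factors (1,1,1,1,1,1,1,1,1,2).

Computing H_k = (kernel of ∂_k) / (image of ∂_{k+1}):

  H_0: rank C_0 − rank ∂_1 = 6 − 5 = 1, and the invariant factors of ∂_1 are all 1, so H_0 = Z.
  H_1: rank ker ∂_1 − rank ∂_2 = (15 − 5) − 10 = 0, and ∂_2 has invariant factor 2 > 1, so H_1 = Z/2Z.
  H_2: rank ker ∂_2 − rank ∂_3 = (10 − 10) − 0 = 0, and there is no ∂_3, so H_2 = 0.

As a check, the Euler characteristic is 6 − 15 + 10 = 1, which agrees with 1 − 0 + 0 = 1.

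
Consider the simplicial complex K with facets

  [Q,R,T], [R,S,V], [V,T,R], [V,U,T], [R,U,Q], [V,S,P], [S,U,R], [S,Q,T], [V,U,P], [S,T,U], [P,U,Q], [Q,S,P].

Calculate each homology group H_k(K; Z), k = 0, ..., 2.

Fix the vertex order P < Q < R < S < T < U < V and write every simplex with vertices in increasing order. Then dim K = 2 and the simplices of K are:

  0-simplices (7): P, Q, R, S, T, U, V
  1-simplices (18): PQ, PS, PU, PV, QR, QS, QT, QU, RS, RT, RU, RV, ST, SU, SV, TU, TV, UV
  2-simplices (12): PQS, PQU, PSV, PUV, QRT, QRU, QST, RSU, RSV, RTV, STU, TUV

giving chain groups C_0 ≅ Z^7, C_1 ≅ Z^18, C_2 ≅ Z^12.

∂_1: C_1 → C_0 is given by ∂[p,q] = [q] − [p]. For instance
  ∂UV = V − U.
This gives a 7×18 integer matrix of rank 6; reducing to Smith normal form yields diagonal entries (1,1,1,1,1,1).

Boundary ∂_2: C_2 → C_1 maps a triangle to the signed sum of its edges. For instance
  ∂RSU = SU − RU + RS,
  ∂PSV = SV − PV + PS.
The resulting 18×12 matrix has rank 12, and its Smith normal form has invariant factors (1,1,1,1,1,1,1,1,1,1,1,2).

Reading off H_k = ker ∂_k / im ∂_{k+1}:

  H_0: rank C_0 − rank ∂_1 = 7 − 6 = 1, and the invariant factors of ∂_1 are all 1, so H_0 ≅ Z.
  H_1: rank ker ∂_1 − rank ∂_2 = (18 − 6) − 12 = 0, and ∂_2 has invariant factor 2 > 1, so H_1 ≅ Z/2.
  H_2: rank ker ∂_2 − rank ∂_3 = (12 − 12) − 0 = 0, and there is no ∂_3, so H_2 ≅ 0.

As a check, the Euler characteristic is 7 − 18 + 12 = 1, which agrees with 1 − 0 + 0 = 1.

H_0 ≅ Z,  H_1 ≅ Z/2,  H_2 = 0.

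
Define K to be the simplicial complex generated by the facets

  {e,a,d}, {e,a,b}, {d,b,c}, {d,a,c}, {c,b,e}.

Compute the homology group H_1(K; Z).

Fix the vertex order a < b < c < d < e and write every simplex with vertices in increasing order. Then dim K = 2 and the simplices of K are:

  0-simplices (5): a, b, c, d, e
  1-simplices (10): ab, ac, ad, ae, bc, bd, be, cd, ce, de
  2-simplices (5): abe, acd, ade, bcd, bce

so the chain groups are C_0 ≅ Z^5, C_1 ≅ Z^10, C_2 ≅ Z^5.

The boundary map ∂_1: C_1 → C_0 is given by ∂[p,q] = [q] − [p].
As a 5×10 matrix over Z this has rank 4, with invariant factors (1,1,1,1).

Boundary ∂_2: C_2 → C_1 sends each 2-simplex [p,q,r] to [q,r] − [p,r] + [p,q]. For instance
  ∂ade = de − ae + ad,
  ∂acd = cd − ad + ac.
As a 10×5 matrix over Z this has rank 5, with invariant factors (1,1,1,1,1).

Reading off H_k = ker ∂_k / im ∂_{k+1}:

  H_1: rank ker ∂_1 − rank ∂_2 = (10 − 4) − 5 = 1, and the invariant factors of ∂_2 are all 1, so H_1 ≅ Z.

H_1 ≅ Z.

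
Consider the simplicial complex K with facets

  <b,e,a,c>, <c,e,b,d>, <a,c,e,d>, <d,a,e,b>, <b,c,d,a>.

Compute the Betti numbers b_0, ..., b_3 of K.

Fix the vertex order a < b < c < d < e and write every simplex with vertices in increasing order. Then dim K = 3 and the simplices of K are:

  0-simplices (5): a, b, c, d, e
  1-simplices (10): ab, ac, ad, ae, bc, bd, be, cd, ce, de
  2-simplices (10): abc, abd, abe, acd, ace, ade, bcd, bce, bde, cde
  3-simplices (5): abcd, abce, abde, acde, bcde

giving chain groups C_0 ≅ Z^5, C_1 ≅ Z^10, C_2 ≅ Z^10, C_3 ≅ Z^5.

The boundary map ∂_1: C_1 → C_0 is given by ∂[p,q] = [q] − [p]. For instance
  ∂bc = c − b.
The resulting 5×10 matrix has rank 4, and its Smith normal form has invariant factors (1,1,1,1).

Boundary ∂_2: C_2 → C_1 sends each 2-simplex [p,q,r] to [q,r] − [p,r] + [p,q]. For instance
  ∂bcd = cd − bd + bc,
  ∂abc = bc − ac + ab.
This gives a 10×10 integer matrix of rank 6; reducing to Smith normal form yields diagonal entries (1,1,1,1,1,1).

Boundary ∂_3: C_3 → C_2 sends each 3-simplex σ to the alternating sum Σ_i (−1)^i (σ with its i-th vertex removed). For instance
  ∂abce = bce − ace + abe − abc,
  ∂abcd = bcd − acd + abd − abc.
The resulting 10×5 matrix has rank 4, and its Smith normal form has invariant factors (1,1,1,1).

Computing H_k = (kernel of ∂_k) / (image of ∂_{k+1}):

  H_0: rank C_0 − rank ∂_1 = 5 − 4 = 1, and the invariant factors of ∂_1 are all 1, so H_0 = Z.
  H_1: rank ker ∂_1 − rank ∂_2 = (10 − 4) − 6 = 0, and the invariant factors of ∂_2 are all 1, so H_1 = 0.
  H_2: rank ker ∂_2 − rank ∂_3 = (10 − 6) − 4 = 0, and the invariant factors of ∂_3 are all 1, so H_2 = 0.
  H_3: rank ker ∂_3 − rank ∂_4 = (5 − 4) − 0 = 1, and there is no ∂_4, so H_3 = Z.

As a check, the Euler characteristic is 5 − 10 + 10 − 5 = 0, which agrees with 1 − 0 + 0 − 1 = 0.

Hence the Betti numbers are b_0 = 1, b_1 = 0, b_2 = 0, b_3 = 1.

b_0 = 1, b_1 = 0, b_2 = 0, b_3 = 1.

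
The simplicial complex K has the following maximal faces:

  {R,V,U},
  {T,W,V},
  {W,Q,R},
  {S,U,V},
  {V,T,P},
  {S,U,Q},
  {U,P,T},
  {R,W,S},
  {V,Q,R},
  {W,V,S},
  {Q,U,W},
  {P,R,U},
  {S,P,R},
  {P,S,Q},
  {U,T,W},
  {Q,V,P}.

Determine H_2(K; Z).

K has 8 vertices, 24 edges, 16 triangles.
rank ∂_2 = 15, rank ∂_3 = 0 ⇒ b_2 = 16 − 15 − 0 = 1. So H_2 = Z.

H_2 = Z.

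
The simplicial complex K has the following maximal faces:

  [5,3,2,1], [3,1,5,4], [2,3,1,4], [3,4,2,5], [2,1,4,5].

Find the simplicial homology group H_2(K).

H_2 ≅ 0.

Take the total order 1 < 2 < 3 < 4 < 5 on the vertex set. Then K (dimension 3) consists of the simplices:

  0-simplices (5): [1], [2], [3], [4], [5]
  1-simplices (10): [1,2], [1,3], [1,4], [1,5], [2,3], [2,4], [2,5], [3,4], [3,5], [4,5]
  2-simplices (10): [1,2,3], [1,2,4], [1,2,5], [1,3,4], [1,3,5], [1,4,5], [2,3,4], [2,3,5], [2,4,5], [3,4,5]
  3-simplices (5): [1,2,3,4], [1,2,3,5], [1,2,4,5], [1,3,4,5], [2,3,4,5]

giving chain groups C_0 ≅ Z^5, C_1 ≅ Z^10, C_2 ≅ Z^10, C_3 ≅ Z^5.

The boundary map ∂_1: C_1 → C_0 is given by ∂[p,q] = [q] − [p]. For instance
  ∂[3,5] = [5] − [3].
The resulting 5×10 matrix has rank 4, and its Smith normal form has invariant factors (1,1,1,1).

∂_2: C_2 → C_1 acts by ∂[p,q,r] = [q,r] − [p,r] + [p,q]. For instance
  ∂[1,3,4] = [3,4] − [1,4] + [1,3],
  ∂[1,3,5] = [3,5] − [1,5] + [1,3].
As a 10×10 matrix over Z this has rank 6, with invariant factors (1,1,1,1,1,1).

The boundary map ∂_3: C_3 → C_2 sends each 3-simplex σ to the alternating sum Σ_i (−1)^i (σ with its i-th vertex removed). For instance
  ∂[2,3,4,5] = [3,4,5] − [2,4,5] + [2,3,5] − [2,3,4],
  ∂[1,3,4,5] = [3,4,5] − [1,4,5] + [1,3,5] − [1,3,4].
This gives a 10×5 integer matrix of rank 4; reducing to Smith normal form yields diagonal entries (1,1,1,1).

Reading off H_k = ker ∂_k / im ∂_{k+1}:

  H_2: rank ker ∂_2 − rank ∂_3 = (10 − 6) − 4 = 0, and the invariant factors of ∂_3 are all 1, so H_2 ≅ 0.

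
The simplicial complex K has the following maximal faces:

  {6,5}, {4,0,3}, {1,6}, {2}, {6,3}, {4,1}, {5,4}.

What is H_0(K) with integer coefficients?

Take the total order 0 < 1 < 2 < 3 < 4 < 5 < 6 on the vertex set. Then K (dimension 2) consists of the simplices:

  0-simplices (7): [0], [1], [2], [3], [4], [5], [6]
  1-simplices (8): [0,3], [0,4], [1,4], [1,6], [3,4], [3,6], [4,5], [5,6]
  2-simplices (1): [0,3,4]

so the chain groups are C_0 ≅ Z^7, C_1 ≅ Z^8, C_2 ≅ Z^1.

∂_1: C_1 → C_0 sends each edge [p,q] (with p < q) to q − p.
As a 7×8 matrix over Z this has rank 5, with invariant factors (1,1,1,1,1).

Boundary ∂_2: C_2 → C_1 maps a triangle to the signed sum of its edges. For instance
  ∂[0,3,4] = [3,4] − [0,4] + [0,3].
The resulting 8×1 matrix has rank 1, and its Smith normal form has invariant factors (1).

From H_k ≅ ker(∂_k) / im(∂_{k+1}) we obtain:

  H_0: rank C_0 − rank ∂_1 = 7 − 5 = 2, and the invariant factors of ∂_1 are all 1, so H_0 ≅ Z^2.

H_0 ≅ Z^2.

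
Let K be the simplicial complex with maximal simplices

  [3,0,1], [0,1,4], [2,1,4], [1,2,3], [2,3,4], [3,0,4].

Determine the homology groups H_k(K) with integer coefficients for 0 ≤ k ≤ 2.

H_0 ≅ Z,  H_1 = 0,  H_2 ≅ Z.

K has 5 vertices, 9 edges, 6 triangles.
rank ∂_0 = 0, rank ∂_1 = 4 ⇒ b_0 = 5 − 0 − 4 = 1; all invariant factors of ∂_1 are 1 so no torsion. So H_0 = Z.
rank ∂_1 = 4, rank ∂_2 = 5 ⇒ b_1 = 9 − 4 − 5 = 0; all invariant factors of ∂_2 are 1 so no torsion. So H_1 = 0.
rank ∂_2 = 5, rank ∂_3 = 0 ⇒ b_2 = 6 − 5 − 0 = 1. So H_2 = Z.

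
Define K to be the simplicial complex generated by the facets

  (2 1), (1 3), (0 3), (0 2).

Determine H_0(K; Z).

Take the total order 0 < 1 < 2 < 3 on the vertex set. Then K (dimension 1) consists of the simplices:

  0-simplices (4): [0], [1], [2], [3]
  1-simplices (4): [0,2], [0,3], [1,2], [1,3]

Hence C_0 ≅ Z^4, C_1 ≅ Z^4.

The boundary map ∂_1: C_1 → C_0 is given by ∂[p,q] = [q] − [p].
The resulting 4×4 matrix has rank 3, and its Smith normal form has invariant factors (1,1,1).

Now H_k = ker ∂_k / im ∂_{k+1}, so:

  H_0: rank C_0 − rank ∂_1 = 4 − 3 = 1, and the invariant factors of ∂_1 are all 1, so H_0 = Z.

H_0 = Z.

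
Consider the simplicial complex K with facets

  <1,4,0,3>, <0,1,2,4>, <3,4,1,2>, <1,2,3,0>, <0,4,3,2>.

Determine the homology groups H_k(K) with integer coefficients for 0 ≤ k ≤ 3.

Fix the vertex order 0 < 1 < 2 < 3 < 4 and write every simplex with vertices in increasing order. Then dim K = 3 and the simplices of K are:

  0-simplices (5): [0], [1], [2], [3], [4]
  1-simplices (10): [0,1], [0,2], [0,3], [0,4], [1,2], [1,3], [1,4], [2,3], [2,4], [3,4]
  2-simplices (10): [0,1,2], [0,1,3], [0,1,4], [0,2,3], [0,2,4], [0,3,4], [1,2,3], [1,2,4], [1,3,4], [2,3,4]
  3-simplices (5): [0,1,2,3], [0,1,2,4], [0,1,3,4], [0,2,3,4], [1,2,3,4]

Hence C_0 ≅ Z^5, C_1 ≅ Z^10, C_2 ≅ Z^10, C_3 ≅ Z^5.

Boundary ∂_1: C_1 → C_0 maps an edge to its endpoints' difference, ∂[p,q] = q − p.
This gives a 5×10 integer matrix of rank 4; reducing to Smith normal form yields diagonal entries (1,1,1,1).

∂_2: C_2 → C_1 sends each 2-simplex [p,q,r] to [q,r] − [p,r] + [p,q]. For instance
  ∂[0,1,2] = [1,2] − [0,2] + [0,1],
  ∂[1,2,3] = [2,3] − [1,3] + [1,2].
The 10×10 boundary matrix has rank 6 and Smith normal form diag(1,1,1,1,1,1).

Boundary ∂_3: C_3 → C_2 sends each 3-simplex σ to the alternating sum Σ_i (−1)^i (σ with its i-th vertex removed). For instance
  ∂[1,2,3,4] = [2,3,4] − [1,3,4] + [1,2,4] − [1,2,3],
  ∂[0,1,3,4] = [1,3,4] − [0,3,4] + [0,1,4] − [0,1,3].
The resulting 10×5 matrix has rank 4, and its Smith normal form has invariant factors (1,1,1,1).

Now H_k = ker ∂_k / im ∂_{k+1}, so:

  H_0: rank C_0 − rank ∂_1 = 5 − 4 = 1, and the invariant factors of ∂_1 are all 1, so H_0 = Z.
  H_1: rank ker ∂_1 − rank ∂_2 = (10 − 4) − 6 = 0, and the invariant factors of ∂_2 are all 1, so H_1 = 0.
  H_2: rank ker ∂_2 − rank ∂_3 = (10 − 6) − 4 = 0, and the invariant factors of ∂_3 are all 1, so H_2 = 0.
  H_3: rank ker ∂_3 − rank ∂_4 = (5 − 4) − 0 = 1, and there is no ∂_4, so H_3 = Z.

(K is a triangulation of the 3-sphere S^3.)

H_0 = Z,  H_1 = 0,  H_2 = 0,  H_3 = Z.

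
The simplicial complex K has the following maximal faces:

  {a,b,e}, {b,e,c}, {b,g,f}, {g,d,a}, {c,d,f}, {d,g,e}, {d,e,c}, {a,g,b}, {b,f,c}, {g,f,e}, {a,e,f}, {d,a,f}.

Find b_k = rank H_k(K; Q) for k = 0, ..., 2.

Order the vertices as a < b < c < d < e < f < g. Listing each simplex with vertices in this order, K has dimension 2 with simplices:

  0-simplices (7): a, b, c, d, e, f, g
  1-simplices (18): ab, ad, ae, af, ag, bc, be, bf, bg, cd, ce, cf, de, df, dg, ef, eg, fg
  2-simplices (12): abe, abg, adf, adg, aef, bce, bcf, bfg, cde, cdf, deg, efg

Hence C_0 ≅ Z^7, C_1 ≅ Z^18, C_2 ≅ Z^12.

∂_1: C_1 → C_0 is given by ∂[p,q] = [q] − [p]. For instance
  ∂bc = c − b.
The resulting 7×18 matrix has rank 6, and its Smith normal form has invariant factors (1,1,1,1,1,1).

The boundary map ∂_2: C_2 → C_1 acts by ∂[p,q,r] = [q,r] − [p,r] + [p,q]. For instance
  ∂bcf = cf − bf + bc,
  ∂adg = dg − ag + ad.
The 18×12 boundary matrix has rank 12 and Smith normal form diag(1,1,1,1,1,1,1,1,1,1,1,2).

Reading off H_k = ker ∂_k / im ∂_{k+1}:

  H_0: rank C_0 − rank ∂_1 = 7 − 6 = 1, and the invariant factors of ∂_1 are all 1, so H_0 = Z.
  H_1: rank ker ∂_1 − rank ∂_2 = (18 − 6) − 12 = 0, and ∂_2 has invariant factor 2 > 1, so H_1 = Z_2.
  H_2: rank ker ∂_2 − rank ∂_3 = (12 − 12) − 0 = 0, and there is no ∂_3, so H_2 = 0.

Hence the Betti numbers are b_0 = 1, b_1 = 0, b_2 = 0.

b_0 = 1, b_1 = 0, b_2 = 0.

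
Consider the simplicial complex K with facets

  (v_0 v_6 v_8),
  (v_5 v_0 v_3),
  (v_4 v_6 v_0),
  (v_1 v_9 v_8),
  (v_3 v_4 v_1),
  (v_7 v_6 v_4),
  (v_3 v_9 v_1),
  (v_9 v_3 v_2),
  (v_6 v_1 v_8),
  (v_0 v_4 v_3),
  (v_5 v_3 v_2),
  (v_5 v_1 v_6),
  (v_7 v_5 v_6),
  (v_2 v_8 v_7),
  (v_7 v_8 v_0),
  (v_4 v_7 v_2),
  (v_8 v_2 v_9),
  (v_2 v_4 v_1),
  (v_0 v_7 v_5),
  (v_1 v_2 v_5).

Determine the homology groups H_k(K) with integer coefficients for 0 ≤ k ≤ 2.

H_0 ≅ Z,  H_1 ≅ Z ⊕ Z/2Z,  H_2 = 0.

We work with the vertex ordering v_0 < v_1 < v_2 < v_3 < v_4 < v_5 < v_6 < v_7 < v_8 < v_9. The simplices of K, each written with vertices in increasing order, are:

  0-simplices (10): [v_0], [v_1], [v_2], [v_3], [v_4], [v_5], [v_6], [v_7], [v_8], [v_9]
  1-simplices (30): (30 of them)
  2-simplices (20): (20 of them)

Hence C_0 ≅ Z^10, C_1 ≅ Z^30, C_2 ≅ Z^20.

The boundary map ∂_1: C_1 → C_0 maps an edge to its endpoints' difference, ∂[p,q] = q − p. For instance
  ∂[v_0,v_3] = [v_3] − [v_0].
As a 10×30 matrix over Z this has rank 9, with invariant factors (1,1,1,1,1,1,1,1,1).

Boundary ∂_2: C_2 → C_1 maps a triangle to the signed sum of its edges. For instance
  ∂[v_5,v_6,v_7] = [v_6,v_7] − [v_5,v_7] + [v_5,v_6],
  ∂[v_2,v_3,v_9] = [v_3,v_9] − [v_2,v_9] + [v_2,v_3].
The resulting 30×20 matrix has rank 20, and its Smith normal form has invariant factors (1,1,1,1,1,1,1,1,1,1,1,1,1,1,1,1,1,1,1,2).

Reading off H_k = ker ∂_k / im ∂_{k+1}:

  H_0: rank C_0 − rank ∂_1 = 10 − 9 = 1, and the invariant factors of ∂_1 are all 1, so H_0 = Z.
  H_1: rank ker ∂_1 − rank ∂_2 = (30 − 9) − 20 = 1, and ∂_2 has invariant factor 2 > 1, so H_1 = Z ⊕ Z/2Z.
  H_2: rank ker ∂_2 − rank ∂_3 = (20 − 20) − 0 = 0, and there is no ∂_3, so H_2 = 0.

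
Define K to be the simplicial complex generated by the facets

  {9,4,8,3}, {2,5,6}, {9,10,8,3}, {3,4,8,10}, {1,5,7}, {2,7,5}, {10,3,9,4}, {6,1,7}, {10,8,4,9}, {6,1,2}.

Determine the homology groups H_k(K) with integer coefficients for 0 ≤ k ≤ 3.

H_0 = Z^2,  H_1 = Z,  H_2 = 0,  H_3 = Z.

We work with the vertex ordering 1 < 2 < 3 < 4 < 5 < 6 < 7 < 8 < 9 < 10. The simplices of K, each written with vertices in increasing order, are:

  0-simplices (10): [1], [2], [3], [4], [5], [6], [7], [8], [9], [10]
  1-simplices (20): [1,2], [1,5], [1,6], [1,7], [2,5], [2,6], [2,7], [3,4], [3,8], [3,9], [3,10], [4,8], [4,9], [4,10], [5,6], [5,7], [6,7], [8,9], [8,10], [9,10]
  2-simplices (15): [1,2,6], [1,5,7], [1,6,7], [2,5,6], [2,5,7], [3,4,8], [3,4,9], [3,4,10], [3,8,9], [3,8,10], [3,9,10], [4,8,9], [4,8,10], [4,9,10], [8,9,10]
  3-simplices (5): [3,4,8,9], [3,4,8,10], [3,4,9,10], [3,8,9,10], [4,8,9,10]

giving chain groups C_0 ≅ Z^10, C_1 ≅ Z^20, C_2 ≅ Z^15, C_3 ≅ Z^5.

∂_1: C_1 → C_0 maps an edge to its endpoints' difference, ∂[p,q] = q − p. For instance
  ∂[1,7] = [7] − [1].
The resulting 10×20 matrix has rank 8, and its Smith normal form has invariant factors (1,1,1,1,1,1,1,1).

∂_2: C_2 → C_1 acts by ∂[p,q,r] = [q,r] − [p,r] + [p,q]. For instance
  ∂[1,5,7] = [5,7] − [1,7] + [1,5],
  ∂[1,2,6] = [2,6] − [1,6] + [1,2].
The resulting 20×15 matrix has rank 11, and its Smith normal form has invariant factors (1,1,1,1,1,1,1,1,1,1,1).

∂_3: C_3 → C_2 sends each 3-simplex σ to the alternating sum Σ_i (−1)^i (σ with its i-th vertex removed). For instance
  ∂[3,4,8,9] = [4,8,9] − [3,8,9] + [3,4,9] − [3,4,8],
  ∂[3,4,9,10] = [4,9,10] − [3,9,10] + [3,4,10] − [3,4,9].
The resulting 15×5 matrix has rank 4, and its Smith normal form has invariant factors (1,1,1,1).

Reading off H_k = ker ∂_k / im ∂_{k+1}:

  H_0: rank C_0 − rank ∂_1 = 10 − 8 = 2, and the invariant factors of ∂_1 are all 1, so H_0 = Z^2.
  H_1: rank ker ∂_1 − rank ∂_2 = (20 − 8) − 11 = 1, and the invariant factors of ∂_2 are all 1, so H_1 = Z.
  H_2: rank ker ∂_2 − rank ∂_3 = (15 − 11) − 4 = 0, and the invariant factors of ∂_3 are all 1, so H_2 = 0.
  H_3: rank ker ∂_3 − rank ∂_4 = (5 − 4) − 0 = 1, and there is no ∂_4, so H_3 = Z.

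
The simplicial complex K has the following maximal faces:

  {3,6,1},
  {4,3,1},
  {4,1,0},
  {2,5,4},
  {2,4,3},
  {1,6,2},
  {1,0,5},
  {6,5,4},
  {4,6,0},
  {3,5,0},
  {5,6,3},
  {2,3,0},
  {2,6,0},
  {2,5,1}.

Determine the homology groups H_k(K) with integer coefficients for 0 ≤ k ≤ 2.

Order the vertices as 0 < 1 < 2 < 3 < 4 < 5 < 6. Listing each simplex with vertices in this order, K has dimension 2 with simplices:

  0-simplices (7): [0], [1], [2], [3], [4], [5], [6]
  1-simplices (21): [0,1], [0,2], [0,3], [0,4], [0,5], [0,6], [1,2], [1,3], [1,4], [1,5], [1,6], [2,3], [2,4], [2,5], [2,6], [3,4], [3,5], [3,6], [4,5], [4,6], [5,6]
  2-simplices (14): [0,1,4], [0,1,5], [0,2,3], [0,2,6], [0,3,5], [0,4,6], [1,2,5], [1,2,6], [1,3,4], [1,3,6], [2,3,4], [2,4,5], [3,5,6], [4,5,6]

Hence C_0 ≅ Z^7, C_1 ≅ Z^21, C_2 ≅ Z^14.

The boundary map ∂_1: C_1 → C_0 is given by ∂[p,q] = [q] − [p].
The 7×21 boundary matrix has rank 6 and Smith normal form diag(1,1,1,1,1,1).

∂_2: C_2 → C_1 acts by ∂[p,q,r] = [q,r] − [p,r] + [p,q]. For instance
  ∂[4,5,6] = [5,6] − [4,6] + [4,5],
  ∂[0,1,4] = [1,4] − [0,4] + [0,1].
The resulting 21×14 matrix has rank 13, and its Smith normal form has invariant factors (1,1,1,1,1,1,1,1,1,1,1,1,1).

From H_k ≅ ker(∂_k) / im(∂_{k+1}) we obtain:

  H_0: rank C_0 − rank ∂_1 = 7 − 6 = 1, and the invariant factors of ∂_1 are all 1, so H_0 = Z.
  H_1: rank ker ∂_1 − rank ∂_2 = (21 − 6) − 13 = 2, and the invariant factors of ∂_2 are all 1, so H_1 = Z^2.
  H_2: rank ker ∂_2 − rank ∂_3 = (14 − 13) − 0 = 1, and there is no ∂_3, so H_2 = Z.

H_0 = Z,  H_1 = Z^2,  H_2 = Z.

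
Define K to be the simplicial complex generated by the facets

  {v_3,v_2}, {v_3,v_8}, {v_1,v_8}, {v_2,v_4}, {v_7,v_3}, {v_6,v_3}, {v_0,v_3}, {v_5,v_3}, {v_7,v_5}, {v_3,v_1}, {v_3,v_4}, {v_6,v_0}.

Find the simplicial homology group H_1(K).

Take the total order v_0 < v_1 < v_2 < v_3 < v_4 < v_5 < v_6 < v_7 < v_8 on the vertex set. Then K (dimension 1) consists of the simplices:

  0-simplices (9): [v_0], [v_1], [v_2], [v_3], [v_4], [v_5], [v_6], [v_7], [v_8]
  1-simplices (12): [v_0,v_3], [v_0,v_6], [v_1,v_3], [v_1,v_8], [v_2,v_3], [v_2,v_4], [v_3,v_4], [v_3,v_5], [v_3,v_6], [v_3,v_7], [v_3,v_8], [v_5,v_7]

so the chain groups are C_0 ≅ Z^9, C_1 ≅ Z^12.

Boundary ∂_1: C_1 → C_0 maps an edge to its endpoints' difference, ∂[p,q] = q − p.
As a 9×12 matrix over Z this has rank 8, with invariant factors (1,1,1,1,1,1,1,1).

Computing H_k = (kernel of ∂_k) / (image of ∂_{k+1}):

  H_1: rank ker ∂_1 − rank ∂_2 = (12 − 8) − 0 = 4, and there is no ∂_2, so H_1 ≅ Z^4.

H_1 ≅ Z^4.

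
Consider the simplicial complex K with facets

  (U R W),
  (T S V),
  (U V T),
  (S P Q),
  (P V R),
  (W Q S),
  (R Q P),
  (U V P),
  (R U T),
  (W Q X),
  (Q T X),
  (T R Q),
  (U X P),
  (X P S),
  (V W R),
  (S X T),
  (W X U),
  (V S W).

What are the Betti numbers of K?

Take the total order P < Q < R < S < T < U < V < W < X on the vertex set. Then K (dimension 2) consists of the simplices:

  0-simplices (9): P, Q, R, S, T, U, V, W, X
  1-simplices (27): PQ, PR, PS, PU, PV, PX, QR, QS, QT, QW, QX, RT, RU, RV, RW, ST, SV, SW, SX, TU, TV, TX, UV, UW, UX, VW, WX
  2-simplices (18): PQR, PQS, PRV, PSX, PUV, PUX, QRT, QSW, QTX, QWX, RTU, RUW, RVW, STV, STX, SVW, TUV, UWX

giving chain groups C_0 ≅ Z^9, C_1 ≅ Z^27, C_2 ≅ Z^18.

The boundary map ∂_1: C_1 → C_0 sends each edge [p,q] (with p < q) to q − p. For instance
  ∂RW = W − R.
The resulting 9×27 matrix has rank 8, and its Smith normal form has invariant factors (1,1,1,1,1,1,1,1).

Boundary ∂_2: C_2 → C_1 maps a triangle to the signed sum of its edges. For instance
  ∂PRV = RV − PV + PR,
  ∂STX = TX − SX + ST.
The resulting 27×18 matrix has rank 18, and its Smith normal form has invariant factors (1,1,1,1,1,1,1,1,1,1,1,1,1,1,1,1,1,2).

Now H_k = ker ∂_k / im ∂_{k+1}, so:

  H_0: rank C_0 − rank ∂_1 = 9 − 8 = 1, and the invariant factors of ∂_1 are all 1, so H_0 = Z.
  H_1: rank ker ∂_1 − rank ∂_2 = (27 − 8) − 18 = 1, and ∂_2 has invariant factor 2 > 1, so H_1 = Z × Z/2.
  H_2: rank ker ∂_2 − rank ∂_3 = (18 − 18) − 0 = 0, and there is no ∂_3, so H_2 = 0.

Hence the Betti numbers are b_0 = 1, b_1 = 1, b_2 = 0.

b_0 = 1, b_1 = 1, b_2 = 0.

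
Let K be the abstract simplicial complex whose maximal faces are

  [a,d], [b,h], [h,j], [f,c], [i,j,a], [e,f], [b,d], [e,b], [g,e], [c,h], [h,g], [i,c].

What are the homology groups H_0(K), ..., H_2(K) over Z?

Fix the vertex order a < b < c < d < e < f < g < h < i < j and write every simplex with vertices in increasing order. Then dim K = 2 and the simplices of K are:

  0-simplices (10): a, b, c, d, e, f, g, h, i, j
  1-simplices (14): ad, ai, aj, bd, be, bh, cf, ch, ci, ef, eg, gh, hj, ij
  2-simplices (1): aij

Hence C_0 ≅ Z^10, C_1 ≅ Z^14, C_2 ≅ Z^1.

Boundary ∂_1: C_1 → C_0 is given by ∂[p,q] = [q] − [p]. For instance
  ∂be = e − b.
As a 10×14 matrix over Z this has rank 9, with invariant factors (1,1,1,1,1,1,1,1,1).

Boundary ∂_2: C_2 → C_1 sends each 2-simplex [p,q,r] to [q,r] − [p,r] + [p,q]. For instance
  ∂aij = ij − aj + ai.
The 14×1 boundary matrix has rank 1 and Smith normal form diag(1).

Now H_k = ker ∂_k / im ∂_{k+1}, so:

  H_0: rank C_0 − rank ∂_1 = 10 − 9 = 1, and the invariant factors of ∂_1 are all 1, so H_0 = Z.
  H_1: rank ker ∂_1 − rank ∂_2 = (14 − 9) − 1 = 4, and the invariant factors of ∂_2 are all 1, so H_1 = Z^4.
  H_2: rank ker ∂_2 − rank ∂_3 = (1 − 1) − 0 = 0, and there is no ∂_3, so H_2 = 0.

H_0 = Z,  H_1 = Z^4,  H_2 = 0.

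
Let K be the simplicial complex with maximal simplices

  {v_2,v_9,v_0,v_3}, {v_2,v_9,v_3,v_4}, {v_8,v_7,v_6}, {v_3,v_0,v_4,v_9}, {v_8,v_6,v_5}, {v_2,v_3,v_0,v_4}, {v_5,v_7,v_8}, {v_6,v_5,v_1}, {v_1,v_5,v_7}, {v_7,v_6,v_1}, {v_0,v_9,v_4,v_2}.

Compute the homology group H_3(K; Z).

We work with the vertex ordering v_0 < v_1 < v_2 < v_3 < v_4 < v_5 < v_6 < v_7 < v_8 < v_9. The simplices of K, each written with vertices in increasing order, are:

  0-simplices (10): [v_0], [v_1], [v_2], [v_3], [v_4], [v_5], [v_6], [v_7], [v_8], [v_9]
  1-simplices (19): (19 of them)
  2-simplices (16): (16 of them)
  3-simplices (5): [v_0,v_2,v_3,v_4], [v_0,v_2,v_3,v_9], [v_0,v_2,v_4,v_9], [v_0,v_3,v_4,v_9], [v_2,v_3,v_4,v_9]

Hence C_0 ≅ Z^10, C_1 ≅ Z^19, C_2 ≅ Z^16, C_3 ≅ Z^5.

∂_1: C_1 → C_0 is given by ∂[p,q] = [q] − [p].
As a 10×19 matrix over Z this has rank 8, with invariant factors (1,1,1,1,1,1,1,1).

Boundary ∂_2: C_2 → C_1 sends each 2-simplex [p,q,r] to [q,r] − [p,r] + [p,q]. For instance
  ∂[v_2,v_4,v_9] = [v_4,v_9] − [v_2,v_9] + [v_2,v_4],
  ∂[v_0,v_3,v_4] = [v_3,v_4] − [v_0,v_4] + [v_0,v_3].
The 19×16 boundary matrix has rank 11 and Smith normal form diag(1,1,1,1,1,1,1,1,1,1,1).

Boundary ∂_3: C_3 → C_2 sends each 3-simplex σ to the alternating sum Σ_i (−1)^i (σ with its i-th vertex removed). For instance
  ∂[v_0,v_3,v_4,v_9] = [v_3,v_4,v_9] − [v_0,v_4,v_9] + [v_0,v_3,v_9] − [v_0,v_3,v_4],
  ∂[v_0,v_2,v_3,v_4] = [v_2,v_3,v_4] − [v_0,v_3,v_4] + [v_0,v_2,v_4] − [v_0,v_2,v_3].
As a 16×5 matrix over Z this has rank 4, with invariant factors (1,1,1,1).

Reading off H_k = ker ∂_k / im ∂_{k+1}:

  H_3: rank ker ∂_3 − rank ∂_4 = (5 − 4) − 0 = 1, and there is no ∂_4, so H_3 ≅ Z.

(K is a triangulation of the disjoint union of the 2-sphere S^2 and the 3-sphere S^3.)

H_3 ≅ Z.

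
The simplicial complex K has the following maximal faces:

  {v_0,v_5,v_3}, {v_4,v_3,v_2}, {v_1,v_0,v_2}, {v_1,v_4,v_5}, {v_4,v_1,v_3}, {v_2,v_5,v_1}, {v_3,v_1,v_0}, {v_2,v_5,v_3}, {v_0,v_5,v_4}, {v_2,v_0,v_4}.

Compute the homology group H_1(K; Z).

We work with the vertex ordering v_0 < v_1 < v_2 < v_3 < v_4 < v_5. The simplices of K, each written with vertices in increasing order, are:

  0-simplices (6): [v_0], [v_1], [v_2], [v_3], [v_4], [v_5]
  1-simplices (15): (15 of them)
  2-simplices (10): [v_0,v_1,v_2], [v_0,v_1,v_3], [v_0,v_2,v_4], [v_0,v_3,v_5], [v_0,v_4,v_5], [v_1,v_2,v_5], [v_1,v_3,v_4], [v_1,v_4,v_5], [v_2,v_3,v_4], [v_2,v_3,v_5]

so the chain groups are C_0 ≅ Z^6, C_1 ≅ Z^15, C_2 ≅ Z^10.

Boundary ∂_1: C_1 → C_0 sends each edge [p,q] (with p < q) to q − p.
This gives a 6×15 integer matrix of rank 5; reducing to Smith normal form yields diagonal entries (1,1,1,1,1).

The boundary map ∂_2: C_2 → C_1 acts by ∂[p,q,r] = [q,r] − [p,r] + [p,q]. For instance
  ∂[v_1,v_3,v_4] = [v_3,v_4] − [v_1,v_4] + [v_1,v_3],
  ∂[v_2,v_3,v_5] = [v_3,v_5] − [v_2,v_5] + [v_2,v_3].
The 15×10 boundary matrix has rank 10 and Smith normal form diag(1,1,1,1,1,1,1,1,1,2).

From H_k ≅ ker(∂_k) / im(∂_{k+1}) we obtain:

  H_1: rank ker ∂_1 − rank ∂_2 = (15 − 5) − 10 = 0, and ∂_2 has invariant factor 2 > 1, so H_1 ≅ Z/2.

H_1 ≅ Z/2.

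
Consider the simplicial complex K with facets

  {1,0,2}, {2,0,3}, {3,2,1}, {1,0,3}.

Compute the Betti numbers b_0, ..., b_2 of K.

Fix the vertex order 0 < 1 < 2 < 3 and write every simplex with vertices in increasing order. Then dim K = 2 and the simplices of K are:

  0-simplices (4): [0], [1], [2], [3]
  1-simplices (6): [0,1], [0,2], [0,3], [1,2], [1,3], [2,3]
  2-simplices (4): [0,1,2], [0,1,3], [0,2,3], [1,2,3]

so the chain groups are C_0 ≅ Z^4, C_1 ≅ Z^6, C_2 ≅ Z^4.

The boundary map ∂_1: C_1 → C_0 is given by ∂[p,q] = [q] − [p]. For instance
  ∂[0,1] = [1] − [0].
This gives a 4×6 integer matrix of rank 3; reducing to Smith normal form yields diagonal entries (1,1,1).

The boundary map ∂_2: C_2 → C_1 sends each 2-simplex [p,q,r] to [q,r] − [p,r] + [p,q]. For instance
  ∂[0,1,3] = [1,3] − [0,3] + [0,1],
  ∂[0,2,3] = [2,3] − [0,3] + [0,2].
The 6×4 boundary matrix has rank 3 and Smith normal form diag(1,1,1).

Now H_k = ker ∂_k / im ∂_{k+1}, so:

  H_0: rank C_0 − rank ∂_1 = 4 − 3 = 1, and the invariant factors of ∂_1 are all 1, so H_0 ≅ Z.
  H_1: rank ker ∂_1 − rank ∂_2 = (6 − 3) − 3 = 0, and the invariant factors of ∂_2 are all 1, so H_1 ≅ 0.
  H_2: rank ker ∂_2 − rank ∂_3 = (4 − 3) − 0 = 1, and there is no ∂_3, so H_2 ≅ Z.

As a check, the Euler characteristic is 4 − 6 + 4 = 2, which agrees with 1 − 0 + 1 = 2.
(K is a triangulation of the 2-sphere S^2.)

Hence the Betti numbers are b_0 = 1, b_1 = 0, b_2 = 1.

b_0 = 1, b_1 = 0, b_2 = 1.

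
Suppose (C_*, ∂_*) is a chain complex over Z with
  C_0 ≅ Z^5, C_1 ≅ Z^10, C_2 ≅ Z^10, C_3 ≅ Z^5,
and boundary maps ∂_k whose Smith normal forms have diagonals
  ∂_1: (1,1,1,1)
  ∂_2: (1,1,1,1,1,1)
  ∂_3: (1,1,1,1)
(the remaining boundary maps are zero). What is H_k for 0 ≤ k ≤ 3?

H_0 = Z,  H_1 = 0,  H_2 = 0,  H_3 = Z.

H_0: b_0 = 5 − 0 − 4 = 1; torsion from ∂_1 factors > 1: none. So H_0 = Z.
H_1: b_1 = 10 − 4 − 6 = 0; torsion from ∂_2 factors > 1: none. So H_1 = 0.
H_2: b_2 = 10 − 6 − 4 = 0; torsion from ∂_3 factors > 1: none. So H_2 = 0.
H_3: b_3 = 5 − 4 − 0 = 1; torsion from ∂_4 factors > 1: none. So H_3 = Z.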